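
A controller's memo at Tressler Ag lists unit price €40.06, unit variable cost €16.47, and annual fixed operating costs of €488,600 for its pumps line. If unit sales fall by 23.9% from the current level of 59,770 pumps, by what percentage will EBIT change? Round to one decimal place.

-36.6%

Total contribution margin = 59,770 × €23.59 = €1,409,974.30.
EBIT = €1,409,974.30 − €488,600 = €921,374.30.
Degree of operating leverage = €1,409,974.30 / €921,374.30 = 1.5303.
So EBIT moves 1.5303 × (-23.9%) = -36.6%.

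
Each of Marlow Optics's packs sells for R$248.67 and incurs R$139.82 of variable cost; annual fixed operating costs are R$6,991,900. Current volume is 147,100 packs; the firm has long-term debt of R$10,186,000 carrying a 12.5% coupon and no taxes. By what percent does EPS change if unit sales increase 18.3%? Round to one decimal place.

+37.8%

Contribution at this volume is 147,100 × R$108.85 = R$16,011,835.00.
Operating income = contribution − fixed costs = R$16,011,835.00 − R$6,991,900 = R$9,019,935.00.
Interest = R$1,273,250.00, so EBIT − I = R$7,746,685.00.
DCL = total CM / (EBIT − I) = R$16,011,835.00 / R$7,746,685.00 = 2.0669.
EPS therefore changes by 2.0669 × (+18.3%) = +37.8%.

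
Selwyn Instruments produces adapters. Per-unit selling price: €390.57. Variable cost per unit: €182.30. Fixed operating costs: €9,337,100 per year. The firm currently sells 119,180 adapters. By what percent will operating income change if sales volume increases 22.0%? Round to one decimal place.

+35.3%

At 119,180 units, contribution = 119,180 × €208.27 = €24,821,618.60.
Operating income = contribution − fixed costs = €24,821,618.60 − €9,337,100 = €15,484,518.60.
DOL = contribution ÷ EBIT = €24,821,618.60 ÷ €15,484,518.60 = 1.6030.
Operating income changes by 1.6030 × +22.0% = +35.3%.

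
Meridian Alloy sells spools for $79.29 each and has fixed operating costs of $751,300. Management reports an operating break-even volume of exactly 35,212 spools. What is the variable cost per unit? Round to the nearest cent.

$57.95

Contribution per unit must be FC / Q = $751,300 / 35,212 = $21.3365.
Hence VC = price − CM = $79.29 − $21.3365 = $57.95.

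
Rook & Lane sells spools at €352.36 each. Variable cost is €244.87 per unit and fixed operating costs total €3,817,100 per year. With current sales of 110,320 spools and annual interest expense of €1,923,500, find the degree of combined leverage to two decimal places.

1.94

At 110,320 units, contribution = 110,320 × €107.49 = €11,858,296.80.
Operating income = contribution − fixed costs = €11,858,296.80 − €3,817,100 = €8,041,196.80. Interest = €1,923,500.00.
DOL = €11,858,296.80 ÷ €8,041,196.80 = 1.4747; DFL = €8,041,196.80 ÷ €6,117,696.80 = 1.3144.
Combined leverage = 1.4747 × 1.3144 = 1.9383.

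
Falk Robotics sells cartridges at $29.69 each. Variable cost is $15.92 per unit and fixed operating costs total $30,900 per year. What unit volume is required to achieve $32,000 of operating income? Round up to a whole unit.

Unit CM = price − variable cost = $29.69 − $15.92 = $13.77.
Units = (FC + target) / CM = ($30,900 + $32,000) / $13.77 = 4,567.90, so 4,568 cartridges.

4,568 cartridges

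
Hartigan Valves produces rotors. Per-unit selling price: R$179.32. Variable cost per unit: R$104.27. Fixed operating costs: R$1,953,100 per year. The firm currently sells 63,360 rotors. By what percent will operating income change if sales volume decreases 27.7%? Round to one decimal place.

-47.0%

At 63,360 units, contribution = 63,360 × R$75.05 = R$4,755,168.00.
Subtracting fixed costs: EBIT = R$4,755,168.00 − R$1,953,100 = R$2,802,068.00.
DOL = contribution ÷ EBIT = R$4,755,168.00 ÷ R$2,802,068.00 = 1.6970.
%ΔEBIT = DOL × %ΔSales = 1.6970 × -27.7% = -47.0%.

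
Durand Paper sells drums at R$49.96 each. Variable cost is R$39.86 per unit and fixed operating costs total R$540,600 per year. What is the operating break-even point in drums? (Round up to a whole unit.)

53,525 drums

Unit CM = price − variable cost = R$49.96 − R$39.86 = R$10.10.
Break-even Q = R$540,600 / R$10.10 = 53,524.75 → 53,525 drums.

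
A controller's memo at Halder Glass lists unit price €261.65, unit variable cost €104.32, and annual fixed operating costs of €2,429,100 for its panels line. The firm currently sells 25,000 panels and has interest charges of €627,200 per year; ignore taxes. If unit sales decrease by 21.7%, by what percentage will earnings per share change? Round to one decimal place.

Contribution at this volume is 25,000 × €157.33 = €3,933,250.00.
Subtracting fixed costs: EBIT = €3,933,250.00 − €2,429,100 = €1,504,150.00.
Interest = €627,200.00, so EBIT − I = €876,950.00.
Degree of combined leverage = contribution ÷ (EBIT − I) = €3,933,250.00 ÷ €876,950.00 = 4.4851.
%ΔEPS = DCL × %ΔSales = 4.4851 × -21.7% = -97.3%.

-97.3%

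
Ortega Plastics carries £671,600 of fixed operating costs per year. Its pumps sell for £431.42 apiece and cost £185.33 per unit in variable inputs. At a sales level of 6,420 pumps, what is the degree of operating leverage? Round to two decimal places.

At 6,420 units, contribution = 6,420 × £246.09 = £1,579,897.80.
Subtracting fixed costs: EBIT = £1,579,897.80 − £671,600 = £908,297.80.
Degree of operating leverage = £1,579,897.80 / £908,297.80 = 1.7394.

1.74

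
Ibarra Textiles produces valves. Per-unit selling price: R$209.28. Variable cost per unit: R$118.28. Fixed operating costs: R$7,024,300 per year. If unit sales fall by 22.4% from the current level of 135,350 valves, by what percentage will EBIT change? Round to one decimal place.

-52.1%

Total contribution margin = 135,350 × R$91.00 = R$12,316,850.00.
EBIT = R$12,316,850.00 − R$7,024,300 = R$5,292,550.00.
DOL = contribution ÷ EBIT = R$12,316,850.00 ÷ R$5,292,550.00 = 2.3272.
%ΔEBIT = DOL × %ΔSales = 2.3272 × -22.4% = -52.1%.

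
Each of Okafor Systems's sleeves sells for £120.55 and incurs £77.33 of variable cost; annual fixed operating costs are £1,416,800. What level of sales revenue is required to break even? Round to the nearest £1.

£3,951,764

CM per unit = £120.55 − £77.33 = £43.22; CM ratio = £43.22 / £120.55 = 0.3585.
Break-even sales = FC ÷ CM ratio = £1,416,800 × £120.55 / £43.22 = £3,951,764.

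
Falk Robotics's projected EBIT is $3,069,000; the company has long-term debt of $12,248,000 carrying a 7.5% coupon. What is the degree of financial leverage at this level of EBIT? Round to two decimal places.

Annual interest charges come to $918,600.00.
Degree of financial leverage = EBIT / (EBIT − interest) = $3,069,000 / $2,150,400.00 = 1.4272.

1.43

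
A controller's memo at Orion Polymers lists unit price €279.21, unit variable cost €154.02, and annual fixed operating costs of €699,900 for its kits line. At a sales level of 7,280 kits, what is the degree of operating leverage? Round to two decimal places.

Contribution at this volume is 7,280 × €125.19 = €911,383.20.
Operating income = contribution − fixed costs = €911,383.20 − €699,900 = €211,483.20.
Degree of operating leverage = €911,383.20 / €211,483.20 = 4.3095.

4.31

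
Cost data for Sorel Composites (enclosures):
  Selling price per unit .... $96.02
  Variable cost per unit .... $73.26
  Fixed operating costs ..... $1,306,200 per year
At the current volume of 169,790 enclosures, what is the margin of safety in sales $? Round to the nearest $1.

Contribution margin per unit = $96.02 − $73.26 = $22.76. Break-even units = $1,306,200 ÷ $22.76 = 57,390.16; break-even revenue = 57,390.16 × $96.02 = $5,510,602.99.
Actual sales revenue = 169,790 × $96.02 = $16,303,235.80.
Margin of safety = $16,303,235.80 − $5,510,602.99 = $10,792,633.

$10,792,633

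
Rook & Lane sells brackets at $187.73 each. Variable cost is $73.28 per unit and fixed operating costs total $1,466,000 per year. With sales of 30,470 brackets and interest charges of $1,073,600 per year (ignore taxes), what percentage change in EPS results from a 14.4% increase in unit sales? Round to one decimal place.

Total contribution margin = 30,470 × $114.45 = $3,487,291.50.
EBIT = $3,487,291.50 − $1,466,000 = $2,021,291.50.
After interest of $1,073,600.00, pre-tax earnings = $947,691.50.
DCL = total CM / (EBIT − I) = $3,487,291.50 / $947,691.50 = 3.6798.
EPS therefore changes by 3.6798 × (+14.4%) = +53.0%.

+53.0%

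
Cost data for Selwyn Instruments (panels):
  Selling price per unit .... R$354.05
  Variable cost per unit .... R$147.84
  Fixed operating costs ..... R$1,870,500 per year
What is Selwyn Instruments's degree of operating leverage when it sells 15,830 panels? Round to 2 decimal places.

2.34

Contribution at this volume is 15,830 × R$206.21 = R$3,264,304.30.
Subtracting fixed costs: EBIT = R$3,264,304.30 − R$1,870,500 = R$1,393,804.30.
DOL = contribution ÷ EBIT = R$3,264,304.30 ÷ R$1,393,804.30 = 2.3420.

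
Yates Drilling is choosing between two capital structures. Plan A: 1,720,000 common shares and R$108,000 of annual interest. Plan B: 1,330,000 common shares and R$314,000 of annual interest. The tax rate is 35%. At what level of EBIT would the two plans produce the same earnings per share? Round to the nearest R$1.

Set EPS_A = EPS_B: (EBIT − R$108,000)(1 − 0.35) ÷ 1,720,000 = (EBIT − R$314,000)(1 − 0.35) ÷ 1,330,000.
The (1 − t) factor cancels: (EBIT − 108,000) × 1,330,000 = (EBIT − 314,000) × 1,720,000.
Solving, EBIT = (314,000·1,720,000 − 108,000·1,330,000) / (1,720,000 − 1,330,000) = 396,440,000,000 / 390,000 = 1,016,512.82.

R$1,016,513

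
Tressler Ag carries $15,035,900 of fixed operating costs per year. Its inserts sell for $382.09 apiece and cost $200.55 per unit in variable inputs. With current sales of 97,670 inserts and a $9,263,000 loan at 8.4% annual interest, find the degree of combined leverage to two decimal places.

9.25

At 97,670 units, contribution = 97,670 × $181.54 = $17,731,011.80.
EBIT = $17,731,011.80 − $15,035,900 = $2,695,111.80. Interest = $778,092.00, so EBIT − I = $1,917,019.80.
DCL = contribution ÷ (EBIT − I) = $17,731,011.80 ÷ $1,917,019.80 = 9.2493.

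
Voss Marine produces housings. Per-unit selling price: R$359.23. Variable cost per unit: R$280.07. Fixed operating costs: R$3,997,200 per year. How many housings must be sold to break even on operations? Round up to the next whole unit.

Contribution margin per unit = R$359.23 − R$280.07 = R$79.16.
Break-even Q = R$3,997,200 / R$79.16 = 50,495.20 → 50,496 housings.

50,496 housings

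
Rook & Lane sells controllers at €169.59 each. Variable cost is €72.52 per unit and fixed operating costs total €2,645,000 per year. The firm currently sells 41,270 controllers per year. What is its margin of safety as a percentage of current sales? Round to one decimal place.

34.0%

Contribution margin per unit = €169.59 − €72.52 = €97.07. Break-even units = €2,645,000 ÷ €97.07 = 27,248.38; break-even revenue = 27,248.38 × €169.59 = €4,621,052.33.
Actual sales revenue = 41,270 × €169.59 = €6,998,979.30.
Margin of safety = (€6,998,979.30 − €4,621,052.33) ÷ €6,998,979.30 = 34.0%.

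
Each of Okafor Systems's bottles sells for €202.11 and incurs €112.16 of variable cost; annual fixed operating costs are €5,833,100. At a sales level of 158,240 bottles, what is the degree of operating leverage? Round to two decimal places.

Total contribution margin = 158,240 × €89.95 = €14,233,688.00.
EBIT = €14,233,688.00 − €5,833,100 = €8,400,588.00.
Degree of operating leverage = €14,233,688.00 / €8,400,588.00 = 1.6944.

1.69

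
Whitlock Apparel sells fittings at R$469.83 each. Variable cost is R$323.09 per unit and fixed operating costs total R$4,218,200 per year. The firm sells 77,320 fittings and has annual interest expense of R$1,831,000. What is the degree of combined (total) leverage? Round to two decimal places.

2.14

At 77,320 units, contribution = 77,320 × R$146.74 = R$11,345,936.80.
Subtracting fixed costs: EBIT = R$11,345,936.80 − R$4,218,200 = R$7,127,736.80. Interest = R$1,831,000.00, so EBIT − I = R$5,296,736.80.
Degree of total leverage = total CM / (EBIT − interest) = R$11,345,936.80 / R$5,296,736.80 = 2.1421.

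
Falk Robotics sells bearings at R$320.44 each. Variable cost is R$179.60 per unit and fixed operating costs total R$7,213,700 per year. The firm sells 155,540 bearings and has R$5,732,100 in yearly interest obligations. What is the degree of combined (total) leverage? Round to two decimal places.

2.44

Contribution at this volume is 155,540 × R$140.84 = R$21,906,253.60.
EBIT = R$21,906,253.60 − R$7,213,700 = R$14,692,553.60. Interest = R$5,732,100.00, so EBIT − I = R$8,960,453.60.
DCL = contribution ÷ (EBIT − I) = R$21,906,253.60 ÷ R$8,960,453.60 = 2.4448.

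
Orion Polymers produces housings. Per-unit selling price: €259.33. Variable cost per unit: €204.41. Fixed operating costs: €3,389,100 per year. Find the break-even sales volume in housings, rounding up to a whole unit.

Each unit contributes €259.33 − €204.41 = €54.92.
Break-even Q = €3,389,100 / €54.92 = 61,709.76 → 61,710 housings.

61,710 housings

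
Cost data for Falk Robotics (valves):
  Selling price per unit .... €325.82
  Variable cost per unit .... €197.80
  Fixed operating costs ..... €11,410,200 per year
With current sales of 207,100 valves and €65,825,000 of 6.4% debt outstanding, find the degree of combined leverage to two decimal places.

2.43

At 207,100 units, contribution = 207,100 × €128.02 = €26,512,942.00.
EBIT = €26,512,942.00 − €11,410,200 = €15,102,742.00. Interest = €4,212,800.00, so EBIT − I = €10,889,942.00.
Degree of total leverage = total CM / (EBIT − interest) = €26,512,942.00 / €10,889,942.00 = 2.4346.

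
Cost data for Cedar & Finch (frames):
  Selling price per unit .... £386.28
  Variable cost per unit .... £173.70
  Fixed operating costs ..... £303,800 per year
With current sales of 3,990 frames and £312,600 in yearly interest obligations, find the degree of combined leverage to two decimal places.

3.66

At 3,990 units, contribution = 3,990 × £212.58 = £848,194.20.
EBIT = £848,194.20 − £303,800 = £544,394.20. Interest = £312,600.00.
DOL = £848,194.20 ÷ £544,394.20 = 1.5581; DFL = £544,394.20 ÷ £231,794.20 = 2.3486.
Combined leverage = 1.5581 × 2.3486 = 3.6594.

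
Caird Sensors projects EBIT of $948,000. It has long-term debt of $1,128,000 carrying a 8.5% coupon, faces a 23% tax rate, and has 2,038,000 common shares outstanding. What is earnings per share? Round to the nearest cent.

Pre-tax income = $948,000 − $95,880.00 = $852,120.00.
After tax at 23%: net income = $852,120.00 × 0.77 = $656,132.40.
EPS = $656,132.40 ÷ 2,038,000 = $0.32.

$0.32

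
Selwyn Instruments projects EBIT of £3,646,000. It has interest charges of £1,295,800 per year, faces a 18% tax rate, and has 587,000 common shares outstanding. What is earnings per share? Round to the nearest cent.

Interest = £1,295,800.00, so EBT = £3,646,000 − £1,295,800.00 = £2,350,200.00.
Net income = £2,350,200.00 × (1 − 0.18) = £1,927,164.00.
EPS = £1,927,164.00 ÷ 587,000 = £3.28.

£3.28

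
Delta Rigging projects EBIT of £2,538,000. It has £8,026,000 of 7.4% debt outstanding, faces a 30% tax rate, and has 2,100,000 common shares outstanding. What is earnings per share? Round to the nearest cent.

Interest = £593,924.00, so EBT = £2,538,000 − £593,924.00 = £1,944,076.00.
Net income = £1,944,076.00 × (1 − 0.30) = £1,360,853.20.
Per share: £1,360,853.20 / 2,100,000 shares = £0.65.

£0.65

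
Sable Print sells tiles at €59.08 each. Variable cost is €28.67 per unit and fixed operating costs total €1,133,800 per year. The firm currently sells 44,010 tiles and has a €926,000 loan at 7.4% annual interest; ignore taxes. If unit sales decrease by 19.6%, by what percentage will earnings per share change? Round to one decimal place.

-192.9%

Total contribution margin = 44,010 × €30.41 = €1,338,344.10.
Subtracting fixed costs: EBIT = €1,338,344.10 − €1,133,800 = €204,544.10.
After interest of €68,524.00, pre-tax earnings = €136,020.10.
DCL = total CM / (EBIT − I) = €1,338,344.10 / €136,020.10 = 9.8393.
EPS therefore changes by 9.8393 × (-19.6%) = -192.9%.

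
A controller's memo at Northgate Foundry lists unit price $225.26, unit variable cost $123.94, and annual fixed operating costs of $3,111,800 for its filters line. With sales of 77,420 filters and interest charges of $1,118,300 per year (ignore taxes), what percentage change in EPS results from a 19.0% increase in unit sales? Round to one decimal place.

At 77,420 units, contribution = 77,420 × $101.32 = $7,844,194.40.
Subtracting fixed costs: EBIT = $7,844,194.40 − $3,111,800 = $4,732,394.40.
Interest = $1,118,300.00, so EBIT − I = $3,614,094.40.
DCL = total CM / (EBIT − I) = $7,844,194.40 / $3,614,094.40 = 2.1704.
EPS therefore changes by 2.1704 × (+19.0%) = +41.2%.

+41.2%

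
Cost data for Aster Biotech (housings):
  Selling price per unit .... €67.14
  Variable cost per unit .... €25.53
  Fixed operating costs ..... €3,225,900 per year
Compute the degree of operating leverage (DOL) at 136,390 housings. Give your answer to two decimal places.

2.32

Total contribution margin = 136,390 × €41.61 = €5,675,187.90.
Subtracting fixed costs: EBIT = €5,675,187.90 − €3,225,900 = €2,449,287.90.
So DOL = total CM / EBIT = €5,675,187.90 / €2,449,287.90 = 2.3171.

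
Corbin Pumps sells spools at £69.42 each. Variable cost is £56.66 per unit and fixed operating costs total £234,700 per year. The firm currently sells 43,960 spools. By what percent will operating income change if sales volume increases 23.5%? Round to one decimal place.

Total contribution margin = 43,960 × £12.76 = £560,929.60.
Subtracting fixed costs: EBIT = £560,929.60 − £234,700 = £326,229.60.
DOL = contribution ÷ EBIT = £560,929.60 ÷ £326,229.60 = 1.7194.
%ΔEBIT = DOL × %ΔSales = 1.7194 × +23.5% = +40.4%.

+40.4%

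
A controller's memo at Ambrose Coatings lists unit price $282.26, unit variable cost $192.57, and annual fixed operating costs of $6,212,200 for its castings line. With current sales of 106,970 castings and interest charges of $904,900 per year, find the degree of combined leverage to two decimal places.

3.87

Contribution at this volume is 106,970 × $89.69 = $9,594,139.30.
EBIT = $9,594,139.30 − $6,212,200 = $3,381,939.30. Interest = $904,900.00, so EBIT − I = $2,477,039.30.
DCL = contribution ÷ (EBIT − I) = $9,594,139.30 ÷ $2,477,039.30 = 3.8732.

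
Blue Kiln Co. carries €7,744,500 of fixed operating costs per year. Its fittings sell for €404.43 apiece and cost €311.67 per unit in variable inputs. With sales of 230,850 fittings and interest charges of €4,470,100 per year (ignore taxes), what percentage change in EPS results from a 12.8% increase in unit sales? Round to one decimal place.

+29.8%

At 230,850 units, contribution = 230,850 × €92.76 = €21,413,646.00.
Operating income = contribution − fixed costs = €21,413,646.00 − €7,744,500 = €13,669,146.00.
After interest of €4,470,100.00, pre-tax earnings = €9,199,046.00.
DCL = total CM / (EBIT − I) = €21,413,646.00 / €9,199,046.00 = 2.3278.
%ΔEPS = DCL × %ΔSales = 2.3278 × +12.8% = +29.8%.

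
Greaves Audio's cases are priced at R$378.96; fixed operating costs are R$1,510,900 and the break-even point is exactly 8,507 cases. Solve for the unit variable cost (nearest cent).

At break-even, FC = Q × (P − VC), so P − VC = R$1,510,900 ÷ 8,507 = R$177.6067.
Hence VC = price − CM = R$378.96 − R$177.6067 = R$201.35.

R$201.35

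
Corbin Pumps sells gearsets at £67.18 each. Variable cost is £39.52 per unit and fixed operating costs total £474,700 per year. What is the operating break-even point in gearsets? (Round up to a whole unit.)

Unit CM = price − variable cost = £67.18 − £39.52 = £27.66.
Break-even volume = fixed costs ÷ CM per unit = £474,700 ÷ £27.66 = 17,161.97, so 17,162 gearsets.

17,162 gearsets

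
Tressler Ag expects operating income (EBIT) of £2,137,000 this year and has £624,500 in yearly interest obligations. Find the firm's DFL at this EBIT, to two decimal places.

1.41

Interest = £624,500.00.
DFL = EBIT ÷ (EBIT − I) = £2,137,000 ÷ (£2,137,000 − £624,500.00) = £2,137,000 ÷ £1,512,500.00 = 1.4129.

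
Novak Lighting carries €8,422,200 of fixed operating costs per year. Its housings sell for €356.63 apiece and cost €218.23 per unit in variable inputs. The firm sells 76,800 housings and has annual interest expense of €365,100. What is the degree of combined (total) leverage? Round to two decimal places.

At 76,800 units, contribution = 76,800 × €138.40 = €10,629,120.00.
Operating income = contribution − fixed costs = €10,629,120.00 − €8,422,200 = €2,206,920.00. Interest = €365,100.00.
DOL = €10,629,120.00 ÷ €2,206,920.00 = 4.8163; DFL = €2,206,920.00 ÷ €1,841,820.00 = 1.1982.
Combined leverage = 4.8163 × 1.1982 = 5.7709.

5.77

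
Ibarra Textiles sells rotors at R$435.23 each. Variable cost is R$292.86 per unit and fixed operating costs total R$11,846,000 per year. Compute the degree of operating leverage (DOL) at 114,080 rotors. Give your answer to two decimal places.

3.69

Contribution at this volume is 114,080 × R$142.37 = R$16,241,569.60.
Subtracting fixed costs: EBIT = R$16,241,569.60 − R$11,846,000 = R$4,395,569.60.
Degree of operating leverage = R$16,241,569.60 / R$4,395,569.60 = 3.6950.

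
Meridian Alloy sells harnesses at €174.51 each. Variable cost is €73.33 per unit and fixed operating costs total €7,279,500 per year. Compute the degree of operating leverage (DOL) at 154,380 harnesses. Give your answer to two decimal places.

Contribution at this volume is 154,380 × €101.18 = €15,620,168.40.
EBIT = €15,620,168.40 − €7,279,500 = €8,340,668.40.
Degree of operating leverage = €15,620,168.40 / €8,340,668.40 = 1.8728.

1.87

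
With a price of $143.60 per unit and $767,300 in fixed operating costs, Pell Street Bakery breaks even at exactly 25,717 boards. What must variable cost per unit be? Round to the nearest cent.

At break-even, FC = Q × (P − VC), so P − VC = $767,300 ÷ 25,717 = $29.8363.
Hence VC = price − CM = $143.60 − $29.8363 = $113.76.

$113.76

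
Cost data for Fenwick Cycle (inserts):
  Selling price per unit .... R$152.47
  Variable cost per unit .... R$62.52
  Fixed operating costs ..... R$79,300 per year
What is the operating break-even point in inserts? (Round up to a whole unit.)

882 inserts

Unit CM = price − variable cost = R$152.47 − R$62.52 = R$89.95.
Break-even Q = R$79,300 / R$89.95 = 881.60 → 882 inserts.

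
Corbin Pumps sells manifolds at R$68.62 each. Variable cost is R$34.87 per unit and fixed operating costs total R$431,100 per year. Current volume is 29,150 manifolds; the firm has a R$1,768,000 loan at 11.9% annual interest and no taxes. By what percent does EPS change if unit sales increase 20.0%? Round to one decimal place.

Total contribution margin = 29,150 × R$33.75 = R$983,812.50.
EBIT = R$983,812.50 − R$431,100 = R$552,712.50.
After interest of R$210,392.00, pre-tax earnings = R$342,320.50.
DCL = total CM / (EBIT − I) = R$983,812.50 / R$342,320.50 = 2.8740.
EPS therefore changes by 2.8740 × (+20.0%) = +57.5%.

+57.5%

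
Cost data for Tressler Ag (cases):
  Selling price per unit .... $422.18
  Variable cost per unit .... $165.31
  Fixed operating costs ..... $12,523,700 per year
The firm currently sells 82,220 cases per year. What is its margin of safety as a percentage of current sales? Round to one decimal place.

Unit CM = price − variable cost = $422.18 − $165.31 = $256.87. Break-even units = $12,523,700 ÷ $256.87 = 48,755.01; break-even revenue = 48,755.01 × $422.18 = $20,583,391.08.
Current sales = 82,220 × $422.18 = $34,711,639.60.
Margin of safety = ($34,711,639.60 − $20,583,391.08) ÷ $34,711,639.60 = 40.7%.

40.7%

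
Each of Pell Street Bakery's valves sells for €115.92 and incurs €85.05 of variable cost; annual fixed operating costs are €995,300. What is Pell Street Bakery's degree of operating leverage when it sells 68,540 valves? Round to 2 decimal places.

Total contribution margin = 68,540 × €30.87 = €2,115,829.80.
EBIT = €2,115,829.80 − €995,300 = €1,120,529.80.
So DOL = total CM / EBIT = €2,115,829.80 / €1,120,529.80 = 1.8882.

1.89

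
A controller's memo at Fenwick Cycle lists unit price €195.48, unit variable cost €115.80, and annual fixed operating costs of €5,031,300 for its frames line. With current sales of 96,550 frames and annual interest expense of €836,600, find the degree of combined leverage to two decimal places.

4.21

Total contribution margin = 96,550 × €79.68 = €7,693,104.00.
Operating income = contribution − fixed costs = €7,693,104.00 − €5,031,300 = €2,661,804.00. Interest = €836,600.00, so EBIT − I = €1,825,204.00.
Degree of total leverage = total CM / (EBIT − interest) = €7,693,104.00 / €1,825,204.00 = 4.2149.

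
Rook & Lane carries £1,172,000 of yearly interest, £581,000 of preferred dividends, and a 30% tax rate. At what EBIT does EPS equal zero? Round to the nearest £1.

Grossing the preferred dividend up to pre-tax terms: £581,000 / (1 − 0.30) = £830,000.00.
Financial break-even EBIT = interest + D_p ÷ (1 − t) = £1,172,000 + £830,000.00 = £2,002,000.00.

£2,002,000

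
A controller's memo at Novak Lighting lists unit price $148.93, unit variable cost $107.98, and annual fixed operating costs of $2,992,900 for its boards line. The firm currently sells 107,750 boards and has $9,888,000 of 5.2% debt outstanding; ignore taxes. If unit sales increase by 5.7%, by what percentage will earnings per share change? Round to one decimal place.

+27.8%

At 107,750 units, contribution = 107,750 × $40.95 = $4,412,362.50.
Subtracting fixed costs: EBIT = $4,412,362.50 − $2,992,900 = $1,419,462.50.
After interest of $514,176.00, pre-tax earnings = $905,286.50.
Degree of combined leverage = contribution ÷ (EBIT − I) = $4,412,362.50 ÷ $905,286.50 = 4.8740.
%ΔEPS = DCL × %ΔSales = 4.8740 × +5.7% = +27.8%.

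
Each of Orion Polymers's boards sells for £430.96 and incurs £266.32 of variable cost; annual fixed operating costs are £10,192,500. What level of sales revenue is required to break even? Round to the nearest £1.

Contribution margin per unit = £430.96 − £266.32 = £164.64, a CM ratio of £164.64 ÷ £430.96 = 0.3820.
Break-even revenue = fixed costs × price ÷ CM = £10,192,500 × £430.96 ÷ £164.64 = £26,679,785.

£26,679,785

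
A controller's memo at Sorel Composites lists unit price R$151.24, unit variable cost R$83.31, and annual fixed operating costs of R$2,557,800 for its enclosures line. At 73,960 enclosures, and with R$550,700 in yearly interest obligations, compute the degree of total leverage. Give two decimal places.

Contribution at this volume is 73,960 × R$67.93 = R$5,024,102.80.
Subtracting fixed costs: EBIT = R$5,024,102.80 − R$2,557,800 = R$2,466,302.80. Interest = R$550,700.00.
DOL = R$5,024,102.80 ÷ R$2,466,302.80 = 2.0371; DFL = R$2,466,302.80 ÷ R$1,915,602.80 = 1.2875.
Combined leverage = 2.0371 × 1.2875 = 2.6228.

2.62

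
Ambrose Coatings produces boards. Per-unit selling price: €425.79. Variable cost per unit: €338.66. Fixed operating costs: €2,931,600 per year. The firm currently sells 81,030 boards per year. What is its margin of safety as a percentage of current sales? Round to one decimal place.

Each unit contributes €425.79 − €338.66 = €87.13. Break-even units = €2,931,600 ÷ €87.13 = 33,646.28; break-even revenue = 33,646.28 × €425.79 = €14,326,247.72.
Actual sales revenue = 81,030 × €425.79 = €34,501,763.70.
Margin of safety = (€34,501,763.70 − €14,326,247.72) ÷ €34,501,763.70 = 58.5%.

58.5%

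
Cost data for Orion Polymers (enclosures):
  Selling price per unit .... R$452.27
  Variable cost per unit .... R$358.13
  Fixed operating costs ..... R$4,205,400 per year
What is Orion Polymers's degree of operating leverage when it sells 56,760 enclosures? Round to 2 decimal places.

At 56,760 units, contribution = 56,760 × R$94.14 = R$5,343,386.40.
Subtracting fixed costs: EBIT = R$5,343,386.40 − R$4,205,400 = R$1,137,986.40.
So DOL = total CM / EBIT = R$5,343,386.40 / R$1,137,986.40 = 4.6955.

4.70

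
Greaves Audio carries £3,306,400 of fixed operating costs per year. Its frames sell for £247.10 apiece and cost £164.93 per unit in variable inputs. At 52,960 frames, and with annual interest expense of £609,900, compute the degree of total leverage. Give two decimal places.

Total contribution margin = 52,960 × £82.17 = £4,351,723.20.
Subtracting fixed costs: EBIT = £4,351,723.20 − £3,306,400 = £1,045,323.20. Interest = £609,900.00, so EBIT − I = £435,423.20.
DCL = contribution ÷ (EBIT − I) = £4,351,723.20 ÷ £435,423.20 = 9.9942.

9.99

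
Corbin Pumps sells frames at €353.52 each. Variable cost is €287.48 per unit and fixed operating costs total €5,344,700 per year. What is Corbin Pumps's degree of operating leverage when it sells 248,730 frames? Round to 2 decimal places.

At 248,730 units, contribution = 248,730 × €66.04 = €16,426,129.20.
EBIT = €16,426,129.20 − €5,344,700 = €11,081,429.20.
Degree of operating leverage = €16,426,129.20 / €11,081,429.20 = 1.4823.

1.48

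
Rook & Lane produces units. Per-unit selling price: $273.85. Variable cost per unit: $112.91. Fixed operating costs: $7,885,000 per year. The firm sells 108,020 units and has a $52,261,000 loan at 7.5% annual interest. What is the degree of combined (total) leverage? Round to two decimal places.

3.12

At 108,020 units, contribution = 108,020 × $160.94 = $17,384,738.80.
Operating income = contribution − fixed costs = $17,384,738.80 − $7,885,000 = $9,499,738.80. Interest = $3,919,575.00.
DOL = $17,384,738.80 ÷ $9,499,738.80 = 1.8300; DFL = $9,499,738.80 ÷ $5,580,163.80 = 1.7024.
DCL = DOL × DFL = 1.8300 × 1.7024 = 3.1154.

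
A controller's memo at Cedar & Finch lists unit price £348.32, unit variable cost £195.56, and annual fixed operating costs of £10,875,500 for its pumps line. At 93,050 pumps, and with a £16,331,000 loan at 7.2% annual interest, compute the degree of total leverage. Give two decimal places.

Total contribution margin = 93,050 × £152.76 = £14,214,318.00.
EBIT = £14,214,318.00 − £10,875,500 = £3,338,818.00. Interest = £1,175,832.00.
DOL = £14,214,318.00 ÷ £3,338,818.00 = 4.2573; DFL = £3,338,818.00 ÷ £2,162,986.00 = 1.5436.
DCL = DOL × DFL = 4.2573 × 1.5436 = 6.5716.

6.57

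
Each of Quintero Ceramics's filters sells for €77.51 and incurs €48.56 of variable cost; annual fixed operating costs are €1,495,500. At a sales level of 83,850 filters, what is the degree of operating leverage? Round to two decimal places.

2.60

Contribution at this volume is 83,850 × €28.95 = €2,427,457.50.
Subtracting fixed costs: EBIT = €2,427,457.50 − €1,495,500 = €931,957.50.
DOL = contribution ÷ EBIT = €2,427,457.50 ÷ €931,957.50 = 2.6047.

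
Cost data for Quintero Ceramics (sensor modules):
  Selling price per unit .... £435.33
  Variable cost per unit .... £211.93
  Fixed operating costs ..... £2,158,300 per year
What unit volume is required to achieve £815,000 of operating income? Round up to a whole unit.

Contribution margin per unit = £435.33 − £211.93 = £223.40.
Need Q such that Q × £223.40 − £2,158,300 = £815,000, i.e. Q = £2,973,300 / £223.40 = 13,309.31 → 13,310.

13,310 sensor modules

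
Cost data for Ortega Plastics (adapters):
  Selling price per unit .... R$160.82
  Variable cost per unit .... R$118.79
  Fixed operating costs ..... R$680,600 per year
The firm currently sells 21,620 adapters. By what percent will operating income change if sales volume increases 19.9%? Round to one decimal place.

Total contribution margin = 21,620 × R$42.03 = R$908,688.60.
Subtracting fixed costs: EBIT = R$908,688.60 − R$680,600 = R$228,088.60.
So DOL = total CM / EBIT = R$908,688.60 / R$228,088.60 = 3.9839.
So EBIT moves 3.9839 × (+19.9%) = +79.3%.

+79.3%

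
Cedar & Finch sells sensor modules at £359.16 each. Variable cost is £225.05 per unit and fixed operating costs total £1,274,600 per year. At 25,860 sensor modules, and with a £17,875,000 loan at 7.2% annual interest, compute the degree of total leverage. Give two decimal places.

3.83

At 25,860 units, contribution = 25,860 × £134.11 = £3,468,084.60.
Subtracting fixed costs: EBIT = £3,468,084.60 − £1,274,600 = £2,193,484.60. Interest = £1,287,000.00, so EBIT − I = £906,484.60.
Degree of total leverage = total CM / (EBIT − interest) = £3,468,084.60 / £906,484.60 = 3.8259.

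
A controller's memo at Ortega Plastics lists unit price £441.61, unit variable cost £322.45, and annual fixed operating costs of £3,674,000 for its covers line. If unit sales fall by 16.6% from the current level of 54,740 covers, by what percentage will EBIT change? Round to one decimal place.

-38.0%

At 54,740 units, contribution = 54,740 × £119.16 = £6,522,818.40.
Subtracting fixed costs: EBIT = £6,522,818.40 − £3,674,000 = £2,848,818.40.
So DOL = total CM / EBIT = £6,522,818.40 / £2,848,818.40 = 2.2897.
Operating income changes by 2.2897 × -16.6% = -38.0%.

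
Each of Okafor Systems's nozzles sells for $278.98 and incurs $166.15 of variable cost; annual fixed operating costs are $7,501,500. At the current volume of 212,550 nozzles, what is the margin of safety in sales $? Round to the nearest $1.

Contribution margin per unit = $278.98 − $166.15 = $112.83. Break-even units = $7,501,500 ÷ $112.83 = 66,484.98; break-even revenue = 66,484.98 × $278.98 = $18,547,978.99.
Current sales = 212,550 × $278.98 = $59,297,199.00.
Margin of safety = $59,297,199.00 − $18,547,978.99 = $40,749,220.

$40,749,220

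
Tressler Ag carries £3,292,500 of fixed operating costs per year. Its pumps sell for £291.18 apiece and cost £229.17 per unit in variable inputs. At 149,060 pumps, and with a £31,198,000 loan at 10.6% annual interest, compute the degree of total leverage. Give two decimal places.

3.50

At 149,060 units, contribution = 149,060 × £62.01 = £9,243,210.60.
Operating income = contribution − fixed costs = £9,243,210.60 − £3,292,500 = £5,950,710.60. Interest = £3,306,988.00.
DOL = £9,243,210.60 ÷ £5,950,710.60 = 1.5533; DFL = £5,950,710.60 ÷ £2,643,722.60 = 2.2509.
DCL = DOL × DFL = 1.5533 × 2.2509 = 3.4963.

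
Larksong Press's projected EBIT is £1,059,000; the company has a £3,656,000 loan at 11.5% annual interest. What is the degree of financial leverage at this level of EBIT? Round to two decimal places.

Annual interest charges come to £420,440.00.
DFL = EBIT ÷ (EBIT − I) = £1,059,000 ÷ (£1,059,000 − £420,440.00) = £1,059,000 ÷ £638,560.00 = 1.6584.

1.66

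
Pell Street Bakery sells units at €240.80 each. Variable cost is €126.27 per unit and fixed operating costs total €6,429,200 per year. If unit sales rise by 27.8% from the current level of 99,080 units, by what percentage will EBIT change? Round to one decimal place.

+64.1%

At 99,080 units, contribution = 99,080 × €114.53 = €11,347,632.40.
Subtracting fixed costs: EBIT = €11,347,632.40 − €6,429,200 = €4,918,432.40.
Degree of operating leverage = €11,347,632.40 / €4,918,432.40 = 2.3072.
%ΔEBIT = DOL × %ΔSales = 2.3072 × +27.8% = +64.1%.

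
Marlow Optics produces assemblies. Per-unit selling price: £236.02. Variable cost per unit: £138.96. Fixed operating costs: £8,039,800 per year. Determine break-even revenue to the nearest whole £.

CM per unit = £236.02 − £138.96 = £97.06; CM ratio = £97.06 / £236.02 = 0.4112.
Break-even revenue = fixed costs × price ÷ CM = £8,039,800 × £236.02 ÷ £97.06 = £19,550,315.

£19,550,315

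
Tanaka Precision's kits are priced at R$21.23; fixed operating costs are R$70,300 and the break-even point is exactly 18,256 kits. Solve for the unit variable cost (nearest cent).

At break-even, FC = Q × (P − VC), so P − VC = R$70,300 ÷ 18,256 = R$3.8508.
Variable cost per unit = R$21.23 − R$3.8508 = R$17.38.

R$17.38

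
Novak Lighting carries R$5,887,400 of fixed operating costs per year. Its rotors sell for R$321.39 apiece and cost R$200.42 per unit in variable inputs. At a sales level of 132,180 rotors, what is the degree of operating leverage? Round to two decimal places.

Total contribution margin = 132,180 × R$120.97 = R$15,989,814.60.
Operating income = contribution − fixed costs = R$15,989,814.60 − R$5,887,400 = R$10,102,414.60.
So DOL = total CM / EBIT = R$15,989,814.60 / R$10,102,414.60 = 1.5828.

1.58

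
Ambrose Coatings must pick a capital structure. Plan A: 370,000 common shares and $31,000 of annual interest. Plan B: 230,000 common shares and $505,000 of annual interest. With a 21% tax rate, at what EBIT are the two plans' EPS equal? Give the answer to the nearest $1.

$1,283,714

Set EPS_A = EPS_B: (EBIT − $31,000)(1 − 0.21) ÷ 370,000 = (EBIT − $505,000)(1 − 0.21) ÷ 230,000.
Cancelling (1 − t) and cross-multiplying: 230,000·(EBIT − 31,000) = 370,000·(EBIT − 505,000).
EBIT × (370,000 − 230,000) = 505,000 × 370,000 − 31,000 × 230,000 = 179,720,000,000, so EBIT = 179,720,000,000 ÷ 140,000 = 1,283,714.29.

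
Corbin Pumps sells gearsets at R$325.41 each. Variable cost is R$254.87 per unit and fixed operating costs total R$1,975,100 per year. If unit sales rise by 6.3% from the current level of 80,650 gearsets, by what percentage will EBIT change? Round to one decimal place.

+9.7%

Contribution at this volume is 80,650 × R$70.54 = R$5,689,051.00.
Operating income = contribution − fixed costs = R$5,689,051.00 − R$1,975,100 = R$3,713,951.00.
Degree of operating leverage = R$5,689,051.00 / R$3,713,951.00 = 1.5318.
So EBIT moves 1.5318 × (+6.3%) = +9.7%.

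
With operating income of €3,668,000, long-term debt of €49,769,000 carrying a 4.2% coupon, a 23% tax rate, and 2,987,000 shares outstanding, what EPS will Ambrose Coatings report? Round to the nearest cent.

Pre-tax income = €3,668,000 − €2,090,298.00 = €1,577,702.00.
After tax at 23%: net income = €1,577,702.00 × 0.77 = €1,214,830.54.
EPS = €1,214,830.54 ÷ 2,987,000 = €0.41.

€0.41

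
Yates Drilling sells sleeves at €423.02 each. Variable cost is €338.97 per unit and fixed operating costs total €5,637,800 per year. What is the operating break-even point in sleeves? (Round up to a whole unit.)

Contribution margin per unit = €423.02 − €338.97 = €84.05.
Units to break even: €5,637,800 ÷ €84.05 = 67,076.74, rounded up to 67,077.

67,077 sleeves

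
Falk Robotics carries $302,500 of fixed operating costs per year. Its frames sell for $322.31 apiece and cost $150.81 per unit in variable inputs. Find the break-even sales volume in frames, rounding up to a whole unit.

Unit CM = price − variable cost = $322.31 − $150.81 = $171.50.
Break-even volume = fixed costs ÷ CM per unit = $302,500 ÷ $171.50 = 1,763.85, so 1,764 frames.

1,764 frames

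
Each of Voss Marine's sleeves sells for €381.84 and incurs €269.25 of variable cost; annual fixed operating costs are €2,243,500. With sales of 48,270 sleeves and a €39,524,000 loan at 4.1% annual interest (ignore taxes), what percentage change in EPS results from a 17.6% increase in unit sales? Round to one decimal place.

Total contribution margin = 48,270 × €112.59 = €5,434,719.30.
Subtracting fixed costs: EBIT = €5,434,719.30 − €2,243,500 = €3,191,219.30.
After interest of €1,620,484.00, pre-tax earnings = €1,570,735.30.
DCL = total CM / (EBIT − I) = €5,434,719.30 / €1,570,735.30 = 3.4600.
EPS therefore changes by 3.4600 × (+17.6%) = +60.9%.

+60.9%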